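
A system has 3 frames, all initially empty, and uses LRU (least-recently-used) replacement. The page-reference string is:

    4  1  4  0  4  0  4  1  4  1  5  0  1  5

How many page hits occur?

9

4: fault, frames [4]
1: fault, frames [4, 1]
4: hit
0: fault, frames [1, 4, 0]
4: hit
0: hit
4: hit
1: hit
4: hit
1: hit
5: fault, evict 0, frames [4, 1, 5]
0: fault, evict 4, frames [1, 5, 0]
1: hit
5: hit
Hits: 9.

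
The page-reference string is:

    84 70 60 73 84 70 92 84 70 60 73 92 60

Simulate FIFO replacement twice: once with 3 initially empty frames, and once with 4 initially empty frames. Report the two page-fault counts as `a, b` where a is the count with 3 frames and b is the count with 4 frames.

3 frames: F F F F F F F . . F F . . → 9 faults.
4 frames: F F F F . . F F F F F F . → 10 faults.
10 > 9: adding a frame increased faults — Belady's anomaly.

9, 10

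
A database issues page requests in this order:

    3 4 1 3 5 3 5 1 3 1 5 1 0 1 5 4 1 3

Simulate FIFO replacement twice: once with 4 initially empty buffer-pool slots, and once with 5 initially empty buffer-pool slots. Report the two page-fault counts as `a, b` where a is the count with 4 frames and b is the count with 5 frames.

6, 5

4 frames: F F F . F . . . . . . . F . . . . F → 6 faults.
5 frames: F F F . F . . . . . . . F . . . . . → 5 faults.
5 < 6: adding a frame reduced faults, as is typical.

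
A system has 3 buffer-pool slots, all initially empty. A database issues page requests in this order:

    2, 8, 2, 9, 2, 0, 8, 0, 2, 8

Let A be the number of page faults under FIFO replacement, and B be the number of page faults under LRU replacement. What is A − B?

1

Under FIFO: F F . F . F . . F F → 6 faults.
Under LRU: F F . F . F F . . . → 5 faults.
A − B = 6 − 5 = 1.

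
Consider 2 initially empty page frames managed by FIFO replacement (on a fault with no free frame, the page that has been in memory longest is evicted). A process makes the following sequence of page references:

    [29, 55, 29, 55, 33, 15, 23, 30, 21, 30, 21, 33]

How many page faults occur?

29: fault, frames {29}
55: fault, frames {29,55}
29: hit
55: hit
33: fault, evict 29, frames {55,33}
15: fault, evict 55, frames {33,15}
23: fault, evict 33, frames {15,23}
30: fault, evict 15, frames {23,30}
21: fault, evict 23, frames {30,21}
30: hit
21: hit
33: fault, evict 30, frames {21,33}
Page faults: 8.

8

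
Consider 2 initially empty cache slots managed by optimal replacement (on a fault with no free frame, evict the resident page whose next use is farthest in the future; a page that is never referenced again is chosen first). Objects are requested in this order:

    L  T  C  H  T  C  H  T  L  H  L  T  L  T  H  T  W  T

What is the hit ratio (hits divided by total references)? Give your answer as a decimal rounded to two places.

0.44

L -> fault, frames (L)
T -> fault, frames (L T)
C -> fault, evict L, frames (T C)
H -> fault, evict C, frames (T H)
T -> hit
C -> fault, evict T, frames (H C)
H -> hit
T -> fault, evict C, frames (H T)
L -> fault, evict T, frames (H L)
H -> hit
L -> hit
T -> fault, evict H, frames (L T)
L -> hit
T -> hit
H -> fault, evict L, frames (T H)
T -> hit
W -> fault, evict H, frames (T W)
T -> hit
Hits: 8 of 18 references → 8/18 = 0.4444.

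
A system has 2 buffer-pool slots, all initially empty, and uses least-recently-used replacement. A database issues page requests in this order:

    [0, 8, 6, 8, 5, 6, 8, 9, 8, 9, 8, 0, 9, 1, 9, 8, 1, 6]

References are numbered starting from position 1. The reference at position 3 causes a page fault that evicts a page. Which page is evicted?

0

pos 1: 0 → miss, frames (0)
pos 2: 8 → miss, frames (0 8)
pos 3: 6 → miss, evict 0, frames (8 6)
At position 3, page 0 is evicted.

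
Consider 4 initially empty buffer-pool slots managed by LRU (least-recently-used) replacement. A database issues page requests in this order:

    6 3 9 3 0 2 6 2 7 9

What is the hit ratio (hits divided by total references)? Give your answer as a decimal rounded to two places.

6 -> fault, frames {6}
3 -> fault, frames {6,3}
9 -> fault, frames {6,3,9}
3 -> hit
0 -> fault, frames {6,9,3,0}
2 -> fault, evict 6, frames {9,3,0,2}
6 -> fault, evict 9, frames {3,0,2,6}
2 -> hit
7 -> fault, evict 3, frames {0,6,2,7}
9 -> fault, evict 0, frames {6,2,7,9}
Hits: 2 of 10 references → 2/10 = 0.2000.

0.20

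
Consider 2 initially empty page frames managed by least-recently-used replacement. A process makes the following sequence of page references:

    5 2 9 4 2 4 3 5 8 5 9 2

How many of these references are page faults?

5 -> miss, frames {5}
2 -> miss, frames {5,2}
9 -> miss, evict 5, frames {2,9}
4 -> miss, evict 2, frames {9,4}
2 -> miss, evict 9, frames {4,2}
4 -> hit
3 -> miss, evict 2, frames {4,3}
5 -> miss, evict 4, frames {3,5}
8 -> miss, evict 3, frames {5,8}
5 -> hit
9 -> miss, evict 8, frames {5,9}
2 -> miss, evict 5, frames {9,2}
Page faults: 10.

10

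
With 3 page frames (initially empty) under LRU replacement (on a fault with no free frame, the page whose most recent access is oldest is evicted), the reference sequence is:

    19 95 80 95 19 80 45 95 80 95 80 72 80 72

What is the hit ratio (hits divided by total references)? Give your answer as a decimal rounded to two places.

0.57

19 -> miss, frames {19}
95 -> miss, frames {19,95}
80 -> miss, frames {19,95,80}
95 -> hit
19 -> hit
80 -> hit
45 -> miss, evict 95, frames {19,80,45}
95 -> miss, evict 19, frames {80,45,95}
80 -> hit
95 -> hit
80 -> hit
72 -> miss, evict 45, frames {95,80,72}
80 -> hit
72 -> hit
Hits: 8 of 14 references → 8/14 = 0.5714.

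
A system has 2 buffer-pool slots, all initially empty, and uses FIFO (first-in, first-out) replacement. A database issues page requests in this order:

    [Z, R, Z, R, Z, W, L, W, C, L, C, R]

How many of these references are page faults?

6

Z -> fault, frames [Z]
R -> fault, frames [Z, R]
Z -> hit
R -> hit
Z -> hit
W -> fault, evict Z, frames [R, W]
L -> fault, evict R, frames [W, L]
W -> hit
C -> fault, evict W, frames [L, C]
L -> hit
C -> hit
R -> fault, evict L, frames [C, R]
Page faults: 6.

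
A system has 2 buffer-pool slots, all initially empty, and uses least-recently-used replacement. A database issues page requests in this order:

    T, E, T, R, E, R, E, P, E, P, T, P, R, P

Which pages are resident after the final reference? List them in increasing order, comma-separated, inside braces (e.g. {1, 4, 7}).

{P, R}

T: fault, frames (T)
E: fault, frames (T E)
T: hit
R: fault, evict E, frames (T R)
E: fault, evict T, frames (R E)
R: hit
E: hit
P: fault, evict R, frames (E P)
E: hit
P: hit
T: fault, evict E, frames (P T)
P: hit
R: fault, evict T, frames (P R)
P: hit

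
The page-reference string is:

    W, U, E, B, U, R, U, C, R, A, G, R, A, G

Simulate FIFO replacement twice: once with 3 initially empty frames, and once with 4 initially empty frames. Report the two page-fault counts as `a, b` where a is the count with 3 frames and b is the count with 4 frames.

3 frames: F F F F . F F F . F F F . . → 10 faults.
4 frames: F F F F . F . F . F F . . . → 8 faults.
8 < 10: adding a frame reduced faults, as is typical.

10, 8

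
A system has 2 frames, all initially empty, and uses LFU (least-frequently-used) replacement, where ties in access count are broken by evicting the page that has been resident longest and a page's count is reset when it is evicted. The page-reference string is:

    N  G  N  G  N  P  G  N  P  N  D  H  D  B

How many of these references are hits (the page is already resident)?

5

N → miss, frames (N)
G → miss, frames (N G)
N → hit
G → hit
N → hit
P → miss, evict G, frames (N P)
G → miss, evict P, frames (N G)
N → hit
P → miss, evict G, frames (N P)
N → hit
D → miss, evict P, frames (N D)
H → miss, evict D, frames (N H)
D → miss, evict H, frames (N D)
B → miss, evict D, frames (N B)
Hits: 5.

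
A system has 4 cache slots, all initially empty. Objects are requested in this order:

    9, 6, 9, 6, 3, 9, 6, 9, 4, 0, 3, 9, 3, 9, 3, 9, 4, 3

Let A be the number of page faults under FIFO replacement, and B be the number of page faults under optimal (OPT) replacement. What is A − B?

1

Under FIFO: F F . . F . . . F F . F . . . . . . → 6 faults.
Under OPT: F F . . F . . . F F . . . . . . . . → 5 faults.
A − B = 6 − 5 = 1.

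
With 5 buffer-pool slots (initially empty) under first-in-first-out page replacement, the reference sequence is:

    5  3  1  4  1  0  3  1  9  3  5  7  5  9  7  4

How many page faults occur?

5: miss, frames {5}
3: miss, frames {5,3}
1: miss, frames {5,3,1}
4: miss, frames {5,3,1,4}
1: hit
0: miss, frames {5,3,1,4,0}
3: hit
1: hit
9: miss, evict 5, frames {3,1,4,0,9}
3: hit
5: miss, evict 3, frames {1,4,0,9,5}
7: miss, evict 1, frames {4,0,9,5,7}
5: hit
9: hit
7: hit
4: hit
Page faults: 8.

8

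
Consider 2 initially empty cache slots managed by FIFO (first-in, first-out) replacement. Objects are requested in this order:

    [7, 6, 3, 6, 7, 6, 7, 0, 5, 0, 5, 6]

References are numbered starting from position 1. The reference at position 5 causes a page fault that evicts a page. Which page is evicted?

pos 1: 7 → fault, frames {7}
pos 2: 6 → fault, frames {7,6}
pos 3: 3 → fault, evict 7, frames {6,3}
pos 4: 6 → hit
pos 5: 7 → fault, evict 6, frames {3,7}
At position 5, page 6 is evicted.

6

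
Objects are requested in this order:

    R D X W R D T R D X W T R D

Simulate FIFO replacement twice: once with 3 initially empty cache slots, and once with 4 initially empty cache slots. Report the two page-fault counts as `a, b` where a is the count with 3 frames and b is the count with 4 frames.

11, 12

3 frames: F F F F F F F . . F F . F F → 11 faults.
4 frames: F F F F . . F F F F F F F F → 12 faults.
12 > 11: adding a frame increased faults — Belady's anomaly.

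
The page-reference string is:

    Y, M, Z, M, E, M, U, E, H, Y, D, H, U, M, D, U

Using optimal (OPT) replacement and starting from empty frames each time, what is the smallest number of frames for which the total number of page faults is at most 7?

4

f=1: 16 faults
f=2: 11 faults
f=3: 8 faults
f=4: 7 faults
f=5: 7 faults
f=6: 7 faults
f=7: 7 faults
Smallest f with faults ≤ 7 is 4.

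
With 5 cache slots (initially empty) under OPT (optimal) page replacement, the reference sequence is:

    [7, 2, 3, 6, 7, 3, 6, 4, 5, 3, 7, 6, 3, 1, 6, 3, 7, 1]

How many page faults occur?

7 → fault, frames [7]
2 → fault, frames [7, 2]
3 → fault, frames [7, 2, 3]
6 → fault, frames [7, 2, 3, 6]
7 → hit
3 → hit
6 → hit
4 → fault, frames [7, 2, 3, 6, 4]
5 → fault, evict 4, frames [7, 2, 3, 6, 5]
3 → hit
7 → hit
6 → hit
3 → hit
1 → fault, evict 5, frames [7, 2, 3, 6, 1]
6 → hit
3 → hit
7 → hit
1 → hit
Page faults: 7.

7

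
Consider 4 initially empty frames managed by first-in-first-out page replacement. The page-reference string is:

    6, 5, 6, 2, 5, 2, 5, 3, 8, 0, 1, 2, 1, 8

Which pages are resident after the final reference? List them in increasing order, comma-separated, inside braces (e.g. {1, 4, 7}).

6: miss, frames [6]
5: miss, frames [6, 5]
6: hit
2: miss, frames [6, 5, 2]
5: hit
2: hit
5: hit
3: miss, frames [6, 5, 2, 3]
8: miss, evict 6, frames [5, 2, 3, 8]
0: miss, evict 5, frames [2, 3, 8, 0]
1: miss, evict 2, frames [3, 8, 0, 1]
2: miss, evict 3, frames [8, 0, 1, 2]
1: hit
8: hit

{0, 1, 2, 8}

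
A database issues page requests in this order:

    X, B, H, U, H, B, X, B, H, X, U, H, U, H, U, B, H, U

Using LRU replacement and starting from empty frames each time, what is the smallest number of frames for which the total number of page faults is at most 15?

f=1: 18 faults
f=2: 13 faults
f=3: 7 faults
f=4: 4 faults
Smallest f with faults ≤ 15 is 2.

2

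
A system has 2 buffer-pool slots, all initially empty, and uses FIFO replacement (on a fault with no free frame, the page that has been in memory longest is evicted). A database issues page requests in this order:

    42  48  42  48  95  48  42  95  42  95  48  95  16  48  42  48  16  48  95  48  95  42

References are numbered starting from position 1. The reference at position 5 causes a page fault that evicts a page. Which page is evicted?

42

pos 1: 42 -> miss, frames {42}
pos 2: 48 -> miss, frames {42,48}
pos 3: 42 -> hit
pos 4: 48 -> hit
pos 5: 95 -> miss, evict 42, frames {48,95}
At position 5, page 42 is evicted.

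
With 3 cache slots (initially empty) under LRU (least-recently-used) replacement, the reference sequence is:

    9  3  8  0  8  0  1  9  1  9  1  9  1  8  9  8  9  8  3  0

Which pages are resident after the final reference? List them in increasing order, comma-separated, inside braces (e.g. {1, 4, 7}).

9: miss, frames [9]
3: miss, frames [9, 3]
8: miss, frames [9, 3, 8]
0: miss, evict 9, frames [3, 8, 0]
8: hit
0: hit
1: miss, evict 3, frames [8, 0, 1]
9: miss, evict 8, frames [0, 1, 9]
1: hit
9: hit
1: hit
9: hit
1: hit
8: miss, evict 0, frames [9, 1, 8]
9: hit
8: hit
9: hit
8: hit
3: miss, evict 1, frames [9, 8, 3]
0: miss, evict 9, frames [8, 3, 0]

{0, 3, 8}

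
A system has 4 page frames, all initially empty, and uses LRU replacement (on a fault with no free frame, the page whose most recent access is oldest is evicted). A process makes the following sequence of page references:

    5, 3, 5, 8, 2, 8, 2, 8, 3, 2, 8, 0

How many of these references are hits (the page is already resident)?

7

5: miss, frames (5)
3: miss, frames (5 3)
5: hit
8: miss, frames (3 5 8)
2: miss, frames (3 5 8 2)
8: hit
2: hit
8: hit
3: hit
2: hit
8: hit
0: miss, evict 5, frames (3 2 8 0)
Hits: 7.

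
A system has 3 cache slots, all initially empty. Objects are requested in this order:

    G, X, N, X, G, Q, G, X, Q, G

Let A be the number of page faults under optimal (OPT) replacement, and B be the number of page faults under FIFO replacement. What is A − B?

Under OPT: F F F . . F . . . . → 4 faults.
Under FIFO: F F F . . F F F . . → 6 faults.
A − B = 4 − 6 = -2.

-2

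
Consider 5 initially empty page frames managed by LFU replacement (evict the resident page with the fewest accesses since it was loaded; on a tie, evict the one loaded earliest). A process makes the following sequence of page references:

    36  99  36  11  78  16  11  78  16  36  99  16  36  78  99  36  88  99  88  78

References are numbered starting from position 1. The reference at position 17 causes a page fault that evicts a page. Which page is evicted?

11

pos 1: 36 → fault, frames (36)
pos 2: 99 → fault, frames (36 99)
pos 3: 36 → hit
pos 4: 11 → fault, frames (36 99 11)
pos 5: 78 → fault, frames (36 99 11 78)
pos 6: 16 → fault, frames (36 99 11 78 16)
pos 7: 11 → hit
pos 8: 78 → hit
pos 9: 16 → hit
pos 10: 36 → hit
pos 11: 99 → hit
pos 12: 16 → hit
pos 13: 36 → hit
pos 14: 78 → hit
pos 15: 99 → hit
pos 16: 36 → hit
pos 17: 88 → fault, evict 11, frames (36 99 78 16 88)
At position 17, page 11 is evicted.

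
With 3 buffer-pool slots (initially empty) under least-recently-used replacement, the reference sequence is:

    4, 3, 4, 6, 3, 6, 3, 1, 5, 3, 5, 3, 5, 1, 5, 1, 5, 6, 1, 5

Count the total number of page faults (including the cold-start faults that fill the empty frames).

4: fault, frames {4}
3: fault, frames {4,3}
4: hit
6: fault, frames {3,4,6}
3: hit
6: hit
3: hit
1: fault, evict 4, frames {6,3,1}
5: fault, evict 6, frames {3,1,5}
3: hit
5: hit
3: hit
5: hit
1: hit
5: hit
1: hit
5: hit
6: fault, evict 3, frames {1,5,6}
1: hit
5: hit
Page faults: 6.

6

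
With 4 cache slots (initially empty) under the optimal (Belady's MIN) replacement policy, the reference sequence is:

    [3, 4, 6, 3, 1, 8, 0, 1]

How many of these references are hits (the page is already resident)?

3 -> fault, frames (3)
4 -> fault, frames (3 4)
6 -> fault, frames (3 4 6)
3 -> hit
1 -> fault, frames (3 4 6 1)
8 -> fault, evict 6, frames (3 4 1 8)
0 -> fault, evict 8, frames (3 4 1 0)
1 -> hit
Hits: 2.

2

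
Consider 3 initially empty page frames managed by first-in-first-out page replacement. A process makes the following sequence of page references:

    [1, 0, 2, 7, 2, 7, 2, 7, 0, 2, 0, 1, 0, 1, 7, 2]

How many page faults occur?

1: fault, frames [1]
0: fault, frames [1, 0]
2: fault, frames [1, 0, 2]
7: fault, evict 1, frames [0, 2, 7]
2: hit
7: hit
2: hit
7: hit
0: hit
2: hit
0: hit
1: fault, evict 0, frames [2, 7, 1]
0: fault, evict 2, frames [7, 1, 0]
1: hit
7: hit
2: fault, evict 7, frames [1, 0, 2]
Page faults: 7.

7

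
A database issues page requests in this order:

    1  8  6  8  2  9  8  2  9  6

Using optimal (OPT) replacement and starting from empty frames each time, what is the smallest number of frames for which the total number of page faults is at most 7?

f=1: 10 faults
f=2: 7 faults
f=3: 6 faults
f=4: 5 faults
f=5: 5 faults
Smallest f with faults ≤ 7 is 2.

2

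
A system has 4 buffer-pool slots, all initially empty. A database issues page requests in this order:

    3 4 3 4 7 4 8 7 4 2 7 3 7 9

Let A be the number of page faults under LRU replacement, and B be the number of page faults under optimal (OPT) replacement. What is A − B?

1

Under LRU: F F . . F . F . . F . F . F → 7 faults.
Under OPT: F F . . F . F . . F . . . F → 6 faults.
A − B = 7 − 6 = 1.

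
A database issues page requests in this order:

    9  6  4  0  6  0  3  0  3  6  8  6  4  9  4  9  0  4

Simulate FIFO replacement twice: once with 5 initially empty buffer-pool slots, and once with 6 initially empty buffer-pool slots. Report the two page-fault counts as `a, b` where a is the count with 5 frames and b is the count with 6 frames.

5 frames: F F F F . . F . . . F . . F . . . . → 7 faults.
6 frames: F F F F . . F . . . F . . . . . . . → 6 faults.
6 < 7: adding a frame reduced faults, as is typical.

7, 6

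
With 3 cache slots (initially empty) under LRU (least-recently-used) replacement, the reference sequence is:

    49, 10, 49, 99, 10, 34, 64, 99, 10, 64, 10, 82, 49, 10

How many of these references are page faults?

49 → miss, frames {49}
10 → miss, frames {49,10}
49 → hit
99 → miss, frames {10,49,99}
10 → hit
34 → miss, evict 49, frames {99,10,34}
64 → miss, evict 99, frames {10,34,64}
99 → miss, evict 10, frames {34,64,99}
10 → miss, evict 34, frames {64,99,10}
64 → hit
10 → hit
82 → miss, evict 99, frames {64,10,82}
49 → miss, evict 64, frames {10,82,49}
10 → hit
Page faults: 9.

9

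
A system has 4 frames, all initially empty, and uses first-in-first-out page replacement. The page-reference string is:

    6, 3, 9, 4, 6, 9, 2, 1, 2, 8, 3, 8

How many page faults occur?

6: fault, frames {6}
3: fault, frames {6,3}
9: fault, frames {6,3,9}
4: fault, frames {6,3,9,4}
6: hit
9: hit
2: fault, evict 6, frames {3,9,4,2}
1: fault, evict 3, frames {9,4,2,1}
2: hit
8: fault, evict 9, frames {4,2,1,8}
3: fault, evict 4, frames {2,1,8,3}
8: hit
Page faults: 8.

8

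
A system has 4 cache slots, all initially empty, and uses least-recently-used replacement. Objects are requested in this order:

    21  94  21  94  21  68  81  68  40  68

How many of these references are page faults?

21 → fault, frames (21)
94 → fault, frames (21 94)
21 → hit
94 → hit
21 → hit
68 → fault, frames (94 21 68)
81 → fault, frames (94 21 68 81)
68 → hit
40 → fault, evict 94, frames (21 81 68 40)
68 → hit
Page faults: 5.

5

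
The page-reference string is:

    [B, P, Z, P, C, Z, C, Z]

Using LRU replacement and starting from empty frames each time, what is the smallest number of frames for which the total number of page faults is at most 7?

2

f=1: 8 faults
f=2: 5 faults
f=3: 4 faults
f=4: 4 faults
Smallest f with faults ≤ 7 is 2.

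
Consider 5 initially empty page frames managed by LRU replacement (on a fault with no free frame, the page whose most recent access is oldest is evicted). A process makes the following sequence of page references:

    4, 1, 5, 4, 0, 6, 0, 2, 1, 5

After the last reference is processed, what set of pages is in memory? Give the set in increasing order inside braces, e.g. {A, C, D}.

{0, 1, 2, 5, 6}

4 -> miss, frames {4}
1 -> miss, frames {4,1}
5 -> miss, frames {4,1,5}
4 -> hit
0 -> miss, frames {1,5,4,0}
6 -> miss, frames {1,5,4,0,6}
0 -> hit
2 -> miss, evict 1, frames {5,4,6,0,2}
1 -> miss, evict 5, frames {4,6,0,2,1}
5 -> miss, evict 4, frames {6,0,2,1,5}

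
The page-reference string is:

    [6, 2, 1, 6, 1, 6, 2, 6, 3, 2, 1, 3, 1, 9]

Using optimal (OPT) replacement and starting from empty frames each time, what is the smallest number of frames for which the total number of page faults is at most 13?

f=1: 14 faults
f=2: 7 faults
f=3: 5 faults
f=4: 5 faults
f=5: 5 faults
Smallest f with faults ≤ 13 is 2.

2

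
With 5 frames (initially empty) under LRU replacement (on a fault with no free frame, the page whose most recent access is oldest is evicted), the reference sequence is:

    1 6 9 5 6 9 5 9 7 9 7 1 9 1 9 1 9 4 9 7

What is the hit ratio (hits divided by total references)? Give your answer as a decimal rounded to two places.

0.70

1 → fault, frames {1}
6 → fault, frames {1,6}
9 → fault, frames {1,6,9}
5 → fault, frames {1,6,9,5}
6 → hit
9 → hit
5 → hit
9 → hit
7 → fault, frames {1,6,5,9,7}
9 → hit
7 → hit
1 → hit
9 → hit
1 → hit
9 → hit
1 → hit
9 → hit
4 → fault, evict 6, frames {5,7,1,9,4}
9 → hit
7 → hit
Hits: 14 of 20 references → 14/20 = 0.7000.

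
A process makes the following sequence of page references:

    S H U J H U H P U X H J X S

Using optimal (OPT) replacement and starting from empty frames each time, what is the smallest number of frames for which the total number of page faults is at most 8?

f=1: 14 faults
f=2: 10 faults
f=3: 8 faults
f=4: 7 faults
f=5: 6 faults
f=6: 6 faults
Smallest f with faults ≤ 8 is 3.

3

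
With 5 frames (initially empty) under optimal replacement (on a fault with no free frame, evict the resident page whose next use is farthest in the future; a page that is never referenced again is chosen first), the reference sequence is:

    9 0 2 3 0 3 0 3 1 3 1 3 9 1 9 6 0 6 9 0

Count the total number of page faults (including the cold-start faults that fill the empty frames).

6

9 -> miss, frames [9]
0 -> miss, frames [9, 0]
2 -> miss, frames [9, 0, 2]
3 -> miss, frames [9, 0, 2, 3]
0 -> hit
3 -> hit
0 -> hit
3 -> hit
1 -> miss, frames [9, 0, 2, 3, 1]
3 -> hit
1 -> hit
3 -> hit
9 -> hit
1 -> hit
9 -> hit
6 -> miss, evict 1, frames [9, 0, 2, 3, 6]
0 -> hit
6 -> hit
9 -> hit
0 -> hit
Page faults: 6.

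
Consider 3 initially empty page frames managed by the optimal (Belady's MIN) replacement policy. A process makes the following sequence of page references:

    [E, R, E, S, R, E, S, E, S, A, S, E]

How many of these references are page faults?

4

E: miss, frames {E}
R: miss, frames {E,R}
E: hit
S: miss, frames {E,R,S}
R: hit
E: hit
S: hit
E: hit
S: hit
A: miss, evict R, frames {E,S,A}
S: hit
E: hit
Page faults: 4.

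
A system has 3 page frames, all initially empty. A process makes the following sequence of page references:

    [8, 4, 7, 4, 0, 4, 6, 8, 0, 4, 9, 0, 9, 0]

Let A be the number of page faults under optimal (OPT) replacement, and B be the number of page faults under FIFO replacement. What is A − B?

-2

Under OPT: F F F . F . F . . F F . . . → 7 faults.
Under FIFO: F F F . F . F F . F F F . . → 9 faults.
A − B = 7 − 9 = -2.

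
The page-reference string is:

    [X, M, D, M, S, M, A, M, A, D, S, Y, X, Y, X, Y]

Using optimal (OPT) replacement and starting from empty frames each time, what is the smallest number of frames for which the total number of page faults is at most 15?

f=1: 16 faults
f=2: 9 faults
f=3: 8 faults
f=4: 7 faults
f=5: 6 faults
f=6: 6 faults
Smallest f with faults ≤ 15 is 2.

2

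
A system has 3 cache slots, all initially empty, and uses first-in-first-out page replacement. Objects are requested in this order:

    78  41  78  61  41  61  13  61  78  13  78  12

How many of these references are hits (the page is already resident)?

78 → fault, frames (78)
41 → fault, frames (78 41)
78 → hit
61 → fault, frames (78 41 61)
41 → hit
61 → hit
13 → fault, evict 78, frames (41 61 13)
61 → hit
78 → fault, evict 41, frames (61 13 78)
13 → hit
78 → hit
12 → fault, evict 61, frames (13 78 12)
Hits: 6.

6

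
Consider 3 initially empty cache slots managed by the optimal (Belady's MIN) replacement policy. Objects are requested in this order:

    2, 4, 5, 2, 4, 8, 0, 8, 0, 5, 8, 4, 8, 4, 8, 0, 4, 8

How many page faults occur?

6

2: miss, frames [2]
4: miss, frames [2, 4]
5: miss, frames [2, 4, 5]
2: hit
4: hit
8: miss, evict 2, frames [4, 5, 8]
0: miss, evict 4, frames [5, 8, 0]
8: hit
0: hit
5: hit
8: hit
4: miss, evict 5, frames [8, 0, 4]
8: hit
4: hit
8: hit
0: hit
4: hit
8: hit
Page faults: 6.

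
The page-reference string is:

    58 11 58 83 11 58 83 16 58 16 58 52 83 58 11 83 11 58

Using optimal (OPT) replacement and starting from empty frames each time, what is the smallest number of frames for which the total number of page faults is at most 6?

3

f=1: 18 faults
f=2: 9 faults
f=3: 6 faults
f=4: 5 faults
f=5: 5 faults
Smallest f with faults ≤ 6 is 3.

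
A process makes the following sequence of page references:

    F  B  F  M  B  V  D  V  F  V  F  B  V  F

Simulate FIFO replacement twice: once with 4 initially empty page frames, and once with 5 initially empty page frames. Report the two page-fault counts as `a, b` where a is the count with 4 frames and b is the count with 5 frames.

7, 5

4 frames: F F . F . F F . F . . F . . → 7 faults.
5 frames: F F . F . F F . . . . . . . → 5 faults.
5 < 7: adding a frame reduced faults, as is typical.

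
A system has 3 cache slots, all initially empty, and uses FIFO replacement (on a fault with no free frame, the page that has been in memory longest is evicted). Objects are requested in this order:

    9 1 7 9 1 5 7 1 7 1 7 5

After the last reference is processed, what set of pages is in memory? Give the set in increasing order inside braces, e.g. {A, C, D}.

9 → fault, frames {9}
1 → fault, frames {9,1}
7 → fault, frames {9,1,7}
9 → hit
1 → hit
5 → fault, evict 9, frames {1,7,5}
7 → hit
1 → hit
7 → hit
1 → hit
7 → hit
5 → hit

{1, 5, 7}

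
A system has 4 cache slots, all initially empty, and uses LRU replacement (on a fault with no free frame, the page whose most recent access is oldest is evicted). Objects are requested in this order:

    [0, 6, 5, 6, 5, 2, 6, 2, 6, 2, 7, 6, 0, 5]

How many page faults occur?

0 -> miss, frames {0}
6 -> miss, frames {0,6}
5 -> miss, frames {0,6,5}
6 -> hit
5 -> hit
2 -> miss, frames {0,6,5,2}
6 -> hit
2 -> hit
6 -> hit
2 -> hit
7 -> miss, evict 0, frames {5,6,2,7}
6 -> hit
0 -> miss, evict 5, frames {2,7,6,0}
5 -> miss, evict 2, frames {7,6,0,5}
Page faults: 7.

7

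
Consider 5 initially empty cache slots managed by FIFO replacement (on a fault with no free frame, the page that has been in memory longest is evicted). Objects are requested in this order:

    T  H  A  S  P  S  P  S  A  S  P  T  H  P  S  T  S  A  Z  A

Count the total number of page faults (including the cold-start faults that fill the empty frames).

T: fault, frames {T}
H: fault, frames {T,H}
A: fault, frames {T,H,A}
S: fault, frames {T,H,A,S}
P: fault, frames {T,H,A,S,P}
S: hit
P: hit
S: hit
A: hit
S: hit
P: hit
T: hit
H: hit
P: hit
S: hit
T: hit
S: hit
A: hit
Z: fault, evict T, frames {H,A,S,P,Z}
A: hit
Page faults: 6.

6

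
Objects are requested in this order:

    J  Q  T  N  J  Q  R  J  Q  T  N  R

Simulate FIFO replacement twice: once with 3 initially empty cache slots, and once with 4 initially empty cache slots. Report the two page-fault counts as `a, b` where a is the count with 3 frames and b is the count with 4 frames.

9, 10

3 frames: F F F F F F F . . F F . → 9 faults.
4 frames: F F F F . . F F F F F F → 10 faults.
10 > 9: adding a frame increased faults — Belady's anomaly.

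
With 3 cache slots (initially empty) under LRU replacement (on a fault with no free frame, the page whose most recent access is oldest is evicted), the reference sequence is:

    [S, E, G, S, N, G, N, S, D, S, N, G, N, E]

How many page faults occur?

7

S: miss, frames [S]
E: miss, frames [S, E]
G: miss, frames [S, E, G]
S: hit
N: miss, evict E, frames [G, S, N]
G: hit
N: hit
S: hit
D: miss, evict G, frames [N, S, D]
S: hit
N: hit
G: miss, evict D, frames [S, N, G]
N: hit
E: miss, evict S, frames [G, N, E]
Page faults: 7.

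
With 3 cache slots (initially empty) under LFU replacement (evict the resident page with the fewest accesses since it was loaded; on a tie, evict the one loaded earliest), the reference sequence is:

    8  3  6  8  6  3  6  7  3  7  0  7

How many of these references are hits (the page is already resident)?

6

8 → miss, frames (8)
3 → miss, frames (8 3)
6 → miss, frames (8 3 6)
8 → hit
6 → hit
3 → hit
6 → hit
7 → miss, evict 8, frames (3 6 7)
3 → hit
7 → hit
0 → miss, evict 7, frames (3 6 0)
7 → miss, evict 0, frames (3 6 7)
Hits: 6.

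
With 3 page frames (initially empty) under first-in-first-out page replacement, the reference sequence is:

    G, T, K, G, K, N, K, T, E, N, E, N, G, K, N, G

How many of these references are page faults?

G: miss, frames {G}
T: miss, frames {G,T}
K: miss, frames {G,T,K}
G: hit
K: hit
N: miss, evict G, frames {T,K,N}
K: hit
T: hit
E: miss, evict T, frames {K,N,E}
N: hit
E: hit
N: hit
G: miss, evict K, frames {N,E,G}
K: miss, evict N, frames {E,G,K}
N: miss, evict E, frames {G,K,N}
G: hit
Page faults: 8.

8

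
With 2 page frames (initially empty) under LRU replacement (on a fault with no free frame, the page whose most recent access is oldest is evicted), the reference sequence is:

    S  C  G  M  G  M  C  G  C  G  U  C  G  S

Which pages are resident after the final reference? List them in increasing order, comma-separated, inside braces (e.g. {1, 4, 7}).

{G, S}

S: miss, frames [S]
C: miss, frames [S, C]
G: miss, evict S, frames [C, G]
M: miss, evict C, frames [G, M]
G: hit
M: hit
C: miss, evict G, frames [M, C]
G: miss, evict M, frames [C, G]
C: hit
G: hit
U: miss, evict C, frames [G, U]
C: miss, evict G, frames [U, C]
G: miss, evict U, frames [C, G]
S: miss, evict C, frames [G, S]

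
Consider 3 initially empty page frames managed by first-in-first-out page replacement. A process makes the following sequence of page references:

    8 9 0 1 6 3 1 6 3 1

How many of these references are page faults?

6

8: fault, frames (8)
9: fault, frames (8 9)
0: fault, frames (8 9 0)
1: fault, evict 8, frames (9 0 1)
6: fault, evict 9, frames (0 1 6)
3: fault, evict 0, frames (1 6 3)
1: hit
6: hit
3: hit
1: hit
Page faults: 6.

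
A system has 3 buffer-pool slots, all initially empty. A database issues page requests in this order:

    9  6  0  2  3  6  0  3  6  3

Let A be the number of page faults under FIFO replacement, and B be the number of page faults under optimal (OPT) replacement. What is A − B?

Under FIFO: F F F F F F F . . . → 7 faults.
Under OPT: F F F F F . . . . . → 5 faults.
A − B = 7 − 5 = 2.

2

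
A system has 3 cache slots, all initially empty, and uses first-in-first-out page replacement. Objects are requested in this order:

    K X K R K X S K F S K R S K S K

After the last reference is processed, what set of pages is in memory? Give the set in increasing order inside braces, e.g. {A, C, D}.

{K, R, S}

K → miss, frames (K)
X → miss, frames (K X)
K → hit
R → miss, frames (K X R)
K → hit
X → hit
S → miss, evict K, frames (X R S)
K → miss, evict X, frames (R S K)
F → miss, evict R, frames (S K F)
S → hit
K → hit
R → miss, evict S, frames (K F R)
S → miss, evict K, frames (F R S)
K → miss, evict F, frames (R S K)
S → hit
K → hit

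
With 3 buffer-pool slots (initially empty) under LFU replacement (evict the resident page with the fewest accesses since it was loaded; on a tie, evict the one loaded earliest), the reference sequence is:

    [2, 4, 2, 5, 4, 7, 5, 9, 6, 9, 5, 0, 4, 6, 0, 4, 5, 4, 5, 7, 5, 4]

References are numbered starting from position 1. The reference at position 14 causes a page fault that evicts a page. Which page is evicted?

0

pos 1: 2: miss, frames {2}
pos 2: 4: miss, frames {2,4}
pos 3: 2: hit
pos 4: 5: miss, frames {2,4,5}
pos 5: 4: hit
pos 6: 7: miss, evict 5, frames {2,4,7}
pos 7: 5: miss, evict 7, frames {2,4,5}
pos 8: 9: miss, evict 5, frames {2,4,9}
pos 9: 6: miss, evict 9, frames {2,4,6}
pos 10: 9: miss, evict 6, frames {2,4,9}
pos 11: 5: miss, evict 9, frames {2,4,5}
pos 12: 0: miss, evict 5, frames {2,4,0}
pos 13: 4: hit
pos 14: 6: miss, evict 0, frames {2,4,6}
At position 14, page 0 is evicted.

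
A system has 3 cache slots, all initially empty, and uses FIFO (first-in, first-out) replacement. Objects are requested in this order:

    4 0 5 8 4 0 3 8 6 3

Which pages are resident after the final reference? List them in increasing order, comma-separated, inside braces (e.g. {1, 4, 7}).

{3, 6, 8}

4 -> miss, frames [4]
0 -> miss, frames [4, 0]
5 -> miss, frames [4, 0, 5]
8 -> miss, evict 4, frames [0, 5, 8]
4 -> miss, evict 0, frames [5, 8, 4]
0 -> miss, evict 5, frames [8, 4, 0]
3 -> miss, evict 8, frames [4, 0, 3]
8 -> miss, evict 4, frames [0, 3, 8]
6 -> miss, evict 0, frames [3, 8, 6]
3 -> hit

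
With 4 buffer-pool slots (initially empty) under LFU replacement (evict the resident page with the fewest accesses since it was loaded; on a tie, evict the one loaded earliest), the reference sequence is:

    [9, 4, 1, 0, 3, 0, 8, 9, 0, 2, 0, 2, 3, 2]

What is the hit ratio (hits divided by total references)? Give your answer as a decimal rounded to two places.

9 -> fault, frames {9}
4 -> fault, frames {9,4}
1 -> fault, frames {9,4,1}
0 -> fault, frames {9,4,1,0}
3 -> fault, evict 9, frames {4,1,0,3}
0 -> hit
8 -> fault, evict 4, frames {1,0,3,8}
9 -> fault, evict 1, frames {0,3,8,9}
0 -> hit
2 -> fault, evict 3, frames {0,8,9,2}
0 -> hit
2 -> hit
3 -> fault, evict 8, frames {0,9,2,3}
2 -> hit
Hits: 5 of 14 references → 5/14 = 0.3571.

0.36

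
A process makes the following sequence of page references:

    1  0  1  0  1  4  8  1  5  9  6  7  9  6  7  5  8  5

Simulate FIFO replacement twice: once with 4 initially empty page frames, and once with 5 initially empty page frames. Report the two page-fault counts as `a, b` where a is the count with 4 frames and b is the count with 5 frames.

10, 8

4 frames: F F . . . F F . F F F F . . . . F F → 10 faults.
5 frames: F F . . . F F . F F F F . . . . . . → 8 faults.
8 < 10: adding a frame reduced faults, as is typical.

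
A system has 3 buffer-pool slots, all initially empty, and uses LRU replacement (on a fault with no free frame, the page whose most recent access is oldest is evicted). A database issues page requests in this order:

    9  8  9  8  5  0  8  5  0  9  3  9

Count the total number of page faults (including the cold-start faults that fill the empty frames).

6

9 → miss, frames (9)
8 → miss, frames (9 8)
9 → hit
8 → hit
5 → miss, frames (9 8 5)
0 → miss, evict 9, frames (8 5 0)
8 → hit
5 → hit
0 → hit
9 → miss, evict 8, frames (5 0 9)
3 → miss, evict 5, frames (0 9 3)
9 → hit
Page faults: 6.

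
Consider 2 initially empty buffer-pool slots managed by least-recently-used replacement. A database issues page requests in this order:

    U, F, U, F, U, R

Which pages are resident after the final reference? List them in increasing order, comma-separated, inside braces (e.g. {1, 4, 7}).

U -> fault, frames [U]
F -> fault, frames [U, F]
U -> hit
F -> hit
U -> hit
R -> fault, evict F, frames [U, R]

{R, U}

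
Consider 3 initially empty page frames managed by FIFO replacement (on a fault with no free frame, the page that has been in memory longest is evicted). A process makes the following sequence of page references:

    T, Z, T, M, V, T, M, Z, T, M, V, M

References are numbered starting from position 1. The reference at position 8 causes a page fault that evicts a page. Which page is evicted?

M

pos 1: T -> fault, frames {T}
pos 2: Z -> fault, frames {T,Z}
pos 3: T -> hit
pos 4: M -> fault, frames {T,Z,M}
pos 5: V -> fault, evict T, frames {Z,M,V}
pos 6: T -> fault, evict Z, frames {M,V,T}
pos 7: M -> hit
pos 8: Z -> fault, evict M, frames {V,T,Z}
At position 8, page M is evicted.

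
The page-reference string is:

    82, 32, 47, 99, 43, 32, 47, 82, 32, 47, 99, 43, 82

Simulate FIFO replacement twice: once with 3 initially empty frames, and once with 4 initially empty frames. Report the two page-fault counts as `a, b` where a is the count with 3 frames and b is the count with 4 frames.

3 frames: F F F F F F F F . . F F . → 10 faults.
4 frames: F F F F F . . F F F F F F → 11 faults.
11 > 10: adding a frame increased faults — Belady's anomaly.

10, 11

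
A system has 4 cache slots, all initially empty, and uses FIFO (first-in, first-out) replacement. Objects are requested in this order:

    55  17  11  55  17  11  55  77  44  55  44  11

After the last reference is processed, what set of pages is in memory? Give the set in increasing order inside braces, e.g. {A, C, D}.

55 → fault, frames (55)
17 → fault, frames (55 17)
11 → fault, frames (55 17 11)
55 → hit
17 → hit
11 → hit
55 → hit
77 → fault, frames (55 17 11 77)
44 → fault, evict 55, frames (17 11 77 44)
55 → fault, evict 17, frames (11 77 44 55)
44 → hit
11 → hit

{11, 44, 55, 77}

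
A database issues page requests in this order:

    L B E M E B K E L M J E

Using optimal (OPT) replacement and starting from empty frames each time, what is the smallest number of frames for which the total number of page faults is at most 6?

f=1: 12 faults
f=2: 9 faults
f=3: 7 faults
f=4: 6 faults
f=5: 6 faults
f=6: 6 faults
Smallest f with faults ≤ 6 is 4.

4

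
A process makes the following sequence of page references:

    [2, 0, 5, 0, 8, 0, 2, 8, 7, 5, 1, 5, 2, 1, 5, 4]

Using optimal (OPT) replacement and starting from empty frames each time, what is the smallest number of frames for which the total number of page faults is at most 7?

4

f=1: 16 faults
f=2: 11 faults
f=3: 8 faults
f=4: 7 faults
f=5: 7 faults
f=6: 7 faults
f=7: 7 faults
Smallest f with faults ≤ 7 is 4.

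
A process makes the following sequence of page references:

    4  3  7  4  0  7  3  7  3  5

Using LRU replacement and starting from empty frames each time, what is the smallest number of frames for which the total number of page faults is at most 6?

f=1: 10 faults
f=2: 8 faults
f=3: 6 faults
f=4: 5 faults
f=5: 5 faults
Smallest f with faults ≤ 6 is 3.

3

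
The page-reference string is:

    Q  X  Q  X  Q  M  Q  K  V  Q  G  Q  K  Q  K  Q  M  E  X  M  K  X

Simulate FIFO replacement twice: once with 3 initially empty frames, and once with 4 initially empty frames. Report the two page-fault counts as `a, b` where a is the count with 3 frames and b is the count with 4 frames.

12, 11

3 frames: F F . . . F . F F F F . F . . . F F F . F . → 12 faults.
4 frames: F F . . . F . F F F F . . . . . F F F . F . → 11 faults.
11 < 12: adding a frame reduced faults, as is typical.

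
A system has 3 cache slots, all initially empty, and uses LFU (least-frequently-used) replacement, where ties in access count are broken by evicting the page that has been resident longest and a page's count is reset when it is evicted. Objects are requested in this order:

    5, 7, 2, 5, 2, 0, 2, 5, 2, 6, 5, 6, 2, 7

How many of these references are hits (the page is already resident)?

8

5 -> miss, frames (5)
7 -> miss, frames (5 7)
2 -> miss, frames (5 7 2)
5 -> hit
2 -> hit
0 -> miss, evict 7, frames (5 2 0)
2 -> hit
5 -> hit
2 -> hit
6 -> miss, evict 0, frames (5 2 6)
5 -> hit
6 -> hit
2 -> hit
7 -> miss, evict 6, frames (5 2 7)
Hits: 8.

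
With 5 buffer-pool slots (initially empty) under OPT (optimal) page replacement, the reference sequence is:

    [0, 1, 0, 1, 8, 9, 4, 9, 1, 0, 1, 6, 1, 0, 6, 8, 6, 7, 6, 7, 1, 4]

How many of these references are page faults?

7

0 -> miss, frames (0)
1 -> miss, frames (0 1)
0 -> hit
1 -> hit
8 -> miss, frames (0 1 8)
9 -> miss, frames (0 1 8 9)
4 -> miss, frames (0 1 8 9 4)
9 -> hit
1 -> hit
0 -> hit
1 -> hit
6 -> miss, evict 9, frames (0 1 8 4 6)
1 -> hit
0 -> hit
6 -> hit
8 -> hit
6 -> hit
7 -> miss, evict 8, frames (0 1 4 6 7)
6 -> hit
7 -> hit
1 -> hit
4 -> hit
Page faults: 7.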